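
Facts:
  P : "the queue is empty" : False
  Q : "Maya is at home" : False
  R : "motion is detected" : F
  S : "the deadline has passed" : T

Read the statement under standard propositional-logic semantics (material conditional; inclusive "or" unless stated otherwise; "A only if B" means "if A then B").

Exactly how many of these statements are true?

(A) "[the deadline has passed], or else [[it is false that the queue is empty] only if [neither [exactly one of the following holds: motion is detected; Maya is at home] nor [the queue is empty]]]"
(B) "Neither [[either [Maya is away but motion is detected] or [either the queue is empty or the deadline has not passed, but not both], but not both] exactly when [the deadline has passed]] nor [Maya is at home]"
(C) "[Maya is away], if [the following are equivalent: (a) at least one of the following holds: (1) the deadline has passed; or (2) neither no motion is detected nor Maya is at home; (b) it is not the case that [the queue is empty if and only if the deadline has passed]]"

3

(A): In symbols: S or (not P -> ((R xor Q) nor P))

not P = not False = True
R xor Q = False xor False = False
(R xor Q) nor P = False nor False = True
not P -> ((R xor Q) nor P) = True -> True = True
S or (not P -> ((R xor Q) nor P)) = True or True = True
Thus (A) is true.

(B): Parsed as (((not Q and R) xor (P xor not S)) iff S) nor Q

not Q = not False = True
not Q and R = True and False = False
not S = not True = False
P xor not S = False xor False = False
(not Q and R) xor (P xor not S) = False xor False = False
((not Q and R) xor (P xor not S)) iff S = False iff True = False
(((not Q and R) xor (P xor not S)) iff S) nor Q = False nor False = True
So (B) is true.

(C): Parsed as ((S or (not R nor Q)) iff not (P iff S)) -> not Q

not R = not False = True
not R nor Q = True nor False = False
S or (not R nor Q) = True or False = True
P iff S = False iff True = False
not (P iff S) = not False = True
(S or (not R nor Q)) iff not (P iff S) = True iff True = True
not Q = not False = True
((S or (not R nor Q)) iff not (P iff S)) -> not Q = True -> True = True
So (C) is true.

Count: 3.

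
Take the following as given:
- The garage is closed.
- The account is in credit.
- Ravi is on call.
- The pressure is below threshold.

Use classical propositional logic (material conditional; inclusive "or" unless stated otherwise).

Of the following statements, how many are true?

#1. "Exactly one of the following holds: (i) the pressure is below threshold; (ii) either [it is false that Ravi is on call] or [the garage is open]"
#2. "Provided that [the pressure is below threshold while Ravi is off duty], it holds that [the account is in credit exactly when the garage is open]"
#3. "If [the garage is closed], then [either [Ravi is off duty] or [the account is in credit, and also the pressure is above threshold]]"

2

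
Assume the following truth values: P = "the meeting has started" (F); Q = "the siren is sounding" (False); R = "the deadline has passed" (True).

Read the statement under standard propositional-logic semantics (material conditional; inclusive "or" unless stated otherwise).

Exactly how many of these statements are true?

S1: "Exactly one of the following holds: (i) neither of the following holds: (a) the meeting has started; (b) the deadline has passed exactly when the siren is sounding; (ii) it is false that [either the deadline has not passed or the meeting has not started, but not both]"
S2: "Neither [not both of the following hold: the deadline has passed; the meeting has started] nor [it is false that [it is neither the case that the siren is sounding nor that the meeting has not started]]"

1

S1: This is (P ↓ (R ↔ Q)) ⊕ ¬(¬R ⊕ ¬P).

R ↔ Q = T ↔ F = F
P ↓ (R ↔ Q) = F ↓ F = T
¬R = ¬T = F
¬P = ¬F = T
¬R ⊕ ¬P = F ⊕ T = T
¬(¬R ⊕ ¬P) = ¬T = F
(P ↓ (R ↔ Q)) ⊕ ¬(¬R ⊕ ¬P) = T ⊕ F = T
So S1 is true.

S2: Formalization: (R ↑ P) ↓ ¬(Q ↓ ¬P)

R ↑ P = T ↑ F = T
¬P = ¬F = T
Q ↓ ¬P = F ↓ T = F
¬(Q ↓ ¬P) = ¬F = T
(R ↑ P) ↓ ¬(Q ↓ ¬P) = T ↓ T = F
So S2 is false.

True statements: 1 (S1).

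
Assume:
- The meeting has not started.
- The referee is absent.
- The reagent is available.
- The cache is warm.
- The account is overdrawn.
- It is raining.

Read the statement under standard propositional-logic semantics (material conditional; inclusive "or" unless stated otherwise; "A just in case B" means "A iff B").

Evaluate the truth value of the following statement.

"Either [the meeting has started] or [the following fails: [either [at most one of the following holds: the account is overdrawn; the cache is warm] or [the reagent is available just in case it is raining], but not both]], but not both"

The statement is false.

Let M = "the meeting has started" (False), Q = "the account is overdrawn" (True), S = "the cache is warm" (True), H = "the reagent is available" (True), G = "it is raining" (True).
In symbols: M xor not ((Q nand S) xor (H iff G))

Q nand S = True nand True = False
H iff G = True iff True = True
(Q nand S) xor (H iff G) = False xor True = True
not ((Q nand S) xor (H iff G)) = not True = False
M xor not ((Q nand S) xor (H iff G)) = False xor False = False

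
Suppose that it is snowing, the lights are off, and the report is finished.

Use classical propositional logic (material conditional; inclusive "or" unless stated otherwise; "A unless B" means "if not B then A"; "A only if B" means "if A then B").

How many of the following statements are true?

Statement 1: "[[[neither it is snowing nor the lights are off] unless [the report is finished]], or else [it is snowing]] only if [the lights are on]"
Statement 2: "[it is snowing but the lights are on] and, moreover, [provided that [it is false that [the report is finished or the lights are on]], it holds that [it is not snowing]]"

0

Let N = "it is snowing" (True), D = "the lights are on" (False), S = "the report is finished" (True).

Statement 1: In symbols: (((N nor not D) or S) or N) -> D

not D = not False = True
N nor not D = True nor True = False
(N nor not D) or S = False or True = True
((N nor not D) or S) or N = True or True = True
(((N nor not D) or S) or N) -> D = True -> False = False
Thus Statement 1 is false.

Statement 2: Formalization: (N and D) and (not (S or D) -> not N)

N and D = True and False = False
S or D = True or False = True
not (S or D) = not True = False
not N = not True = False
not (S or D) -> not N = False -> False = True
(N and D) and (not (S or D) -> not N) = False and True = False
Thus Statement 2 is false.

0 of the 2 statements are true (none).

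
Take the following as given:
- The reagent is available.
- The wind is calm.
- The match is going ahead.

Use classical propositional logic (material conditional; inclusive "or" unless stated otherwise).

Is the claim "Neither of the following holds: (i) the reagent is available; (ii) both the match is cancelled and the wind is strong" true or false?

False.

Let N = "the reagent is available" (T), K = "the match is cancelled" (F), P = "the wind is strong" (F).
This is N ↓ (K ∧ P).

K ∧ P = F ∧ F = F
N ↓ (K ∧ P) = T ↓ F = F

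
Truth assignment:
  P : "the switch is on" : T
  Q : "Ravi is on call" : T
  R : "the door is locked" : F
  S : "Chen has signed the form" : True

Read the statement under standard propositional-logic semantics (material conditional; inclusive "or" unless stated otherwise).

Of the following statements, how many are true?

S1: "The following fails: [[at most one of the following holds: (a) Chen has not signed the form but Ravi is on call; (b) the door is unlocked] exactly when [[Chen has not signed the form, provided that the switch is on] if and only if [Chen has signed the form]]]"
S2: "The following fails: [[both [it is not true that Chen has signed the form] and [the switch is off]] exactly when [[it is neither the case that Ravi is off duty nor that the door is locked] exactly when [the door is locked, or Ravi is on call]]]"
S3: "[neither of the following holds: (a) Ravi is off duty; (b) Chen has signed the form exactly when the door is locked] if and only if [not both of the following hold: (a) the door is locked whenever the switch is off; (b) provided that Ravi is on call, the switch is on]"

2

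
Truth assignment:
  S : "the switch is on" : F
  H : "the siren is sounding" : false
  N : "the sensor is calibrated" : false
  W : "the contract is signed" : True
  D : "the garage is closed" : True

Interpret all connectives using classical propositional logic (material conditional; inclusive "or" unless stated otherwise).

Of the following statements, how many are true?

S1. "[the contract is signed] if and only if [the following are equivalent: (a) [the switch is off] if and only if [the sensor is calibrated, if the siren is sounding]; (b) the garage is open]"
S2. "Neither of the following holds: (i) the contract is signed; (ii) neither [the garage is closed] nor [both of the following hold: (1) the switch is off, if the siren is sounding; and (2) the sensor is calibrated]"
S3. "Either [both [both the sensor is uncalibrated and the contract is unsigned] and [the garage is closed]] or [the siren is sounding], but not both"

0

S1: Formalization: W ↔ ((¬S ↔ (H → N)) ↔ ¬D)

¬S = ¬F = T
H → N = F → F = T
¬S ↔ (H → N) = T ↔ T = T
¬D = ¬T = F
(¬S ↔ (H → N)) ↔ ¬D = T ↔ F = F
W ↔ ((¬S ↔ (H → N)) ↔ ¬D) = T ↔ F = F
Hence S1 is false.

S2: In symbols: W ↓ (D ↓ ((H → ¬S) ∧ N))

¬S = ¬F = T
H → ¬S = F → T = T
(H → ¬S) ∧ N = T ∧ F = F
D ↓ ((H → ¬S) ∧ N) = T ↓ F = F
W ↓ (D ↓ ((H → ¬S) ∧ N)) = T ↓ F = F
Hence S2 is false.

S3: In symbols: ((¬N ∧ ¬W) ∧ D) ⊕ H

¬N = ¬F = T
¬W = ¬T = F
¬N ∧ ¬W = T ∧ F = F
(¬N ∧ ¬W) ∧ D = F ∧ T = F
((¬N ∧ ¬W) ∧ D) ⊕ H = F ⊕ F = F
Hence S3 is false.

True statements: 0 (none).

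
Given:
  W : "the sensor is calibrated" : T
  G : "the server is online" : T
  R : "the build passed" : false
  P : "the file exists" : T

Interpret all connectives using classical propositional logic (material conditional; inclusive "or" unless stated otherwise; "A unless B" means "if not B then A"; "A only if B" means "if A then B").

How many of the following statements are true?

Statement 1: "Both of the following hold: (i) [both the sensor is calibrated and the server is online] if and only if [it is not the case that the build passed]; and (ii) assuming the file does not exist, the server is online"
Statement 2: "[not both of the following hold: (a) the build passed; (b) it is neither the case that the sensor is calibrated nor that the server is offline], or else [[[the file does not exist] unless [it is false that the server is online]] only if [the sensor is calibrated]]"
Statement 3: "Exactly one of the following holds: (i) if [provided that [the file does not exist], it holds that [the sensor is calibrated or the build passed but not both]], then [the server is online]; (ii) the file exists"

2

Statement 1: In symbols: ((W & G) <-> ~R) & (~P -> G)

W & G = T & T = T
~R = ~F = T
(W & G) <-> ~R = T <-> T = T
~P = ~T = F
~P -> G = F -> T = T
((W & G) <-> ~R) & (~P -> G) = T & T = T
Hence Statement 1 is true.

Statement 2: Formalization: (R nand (W nor ~G)) | ((~P | ~G) -> W)

~G = ~T = F
W nor ~G = T nor F = F
R nand (W nor ~G) = F nand F = T
~P = ~T = F
~G = ~T = F
~P | ~G = F | F = F
(~P | ~G) -> W = F -> T = T
(R nand (W nor ~G)) | ((~P | ~G) -> W) = T | T = T
Hence Statement 2 is true.

Statement 3: This is ((~P -> (W xor R)) -> G) xor P.

~P = ~T = F
W xor R = T xor F = T
~P -> (W xor R) = F -> T = T
(~P -> (W xor R)) -> G = T -> T = T
((~P -> (W xor R)) -> G) xor P = T xor T = F
So Statement 3 is false.

2 of the 3 statements are true (Statement 1, Statement 2).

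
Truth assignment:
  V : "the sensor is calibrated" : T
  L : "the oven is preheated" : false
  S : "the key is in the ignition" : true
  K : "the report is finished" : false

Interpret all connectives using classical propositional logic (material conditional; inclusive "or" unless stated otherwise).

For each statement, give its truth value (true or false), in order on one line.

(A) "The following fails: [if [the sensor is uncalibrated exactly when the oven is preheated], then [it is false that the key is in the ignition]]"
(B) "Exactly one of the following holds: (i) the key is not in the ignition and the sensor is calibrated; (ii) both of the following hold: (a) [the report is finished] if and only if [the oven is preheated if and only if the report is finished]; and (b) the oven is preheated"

(A): In symbols: not ((not V iff L) -> not S)

not V = not True = False
not V iff L = False iff False = True
not S = not True = False
(not V iff L) -> not S = True -> False = False
not ((not V iff L) -> not S) = not False = True
So (A) is true.

(B): Formalization: (not S and V) xor ((K iff (L iff K)) and L)

not S = not True = False
not S and V = False and True = False
L iff K = False iff False = True
K iff (L iff K) = False iff True = False
(K iff (L iff K)) and L = False and False = False
(not S and V) xor ((K iff (L iff K)) and L) = False xor False = False
Thus (B) is false.

(A) True; (B) False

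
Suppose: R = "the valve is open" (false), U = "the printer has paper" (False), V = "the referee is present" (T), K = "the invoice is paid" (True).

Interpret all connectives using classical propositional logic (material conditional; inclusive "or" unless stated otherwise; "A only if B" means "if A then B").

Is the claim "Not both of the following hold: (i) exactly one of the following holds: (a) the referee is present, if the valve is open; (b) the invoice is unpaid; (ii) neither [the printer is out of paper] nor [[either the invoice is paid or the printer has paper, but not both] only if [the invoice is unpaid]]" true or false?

Parsed as ((R -> V) xor not K) nand (not U nor ((K xor U) -> not K))

R -> V = False -> True = True
not K = not True = False
(R -> V) xor not K = True xor False = True
not U = not False = True
K xor U = True xor False = True
not K = not True = False
(K xor U) -> not K = True -> False = False
not U nor ((K xor U) -> not K) = True nor False = False
((R -> V) xor not K) nand (not U nor ((K xor U) -> not K)) = True nand False = True

True.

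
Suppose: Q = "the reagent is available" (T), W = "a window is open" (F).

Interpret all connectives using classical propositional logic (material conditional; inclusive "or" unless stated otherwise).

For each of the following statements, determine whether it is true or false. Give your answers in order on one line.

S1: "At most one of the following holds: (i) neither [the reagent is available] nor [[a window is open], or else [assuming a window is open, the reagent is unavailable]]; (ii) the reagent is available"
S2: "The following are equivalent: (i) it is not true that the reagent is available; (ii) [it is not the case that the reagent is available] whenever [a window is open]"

S1: Parsed as (Q ↓ (W ∨ (W → ¬Q))) ↑ Q

¬Q = ¬T = F
W → ¬Q = F → F = T
W ∨ (W → ¬Q) = F ∨ T = T
Q ↓ (W ∨ (W → ¬Q)) = T ↓ T = F
(Q ↓ (W ∨ (W → ¬Q))) ↑ Q = F ↑ T = T
So S1 is true.

S2: Formalization: ¬Q ↔ (W → ¬Q)

¬Q = ¬T = F
¬Q = ¬T = F
W → ¬Q = F → F = T
¬Q ↔ (W → ¬Q) = F ↔ T = F
So S2 is false.

S1 true, S2 false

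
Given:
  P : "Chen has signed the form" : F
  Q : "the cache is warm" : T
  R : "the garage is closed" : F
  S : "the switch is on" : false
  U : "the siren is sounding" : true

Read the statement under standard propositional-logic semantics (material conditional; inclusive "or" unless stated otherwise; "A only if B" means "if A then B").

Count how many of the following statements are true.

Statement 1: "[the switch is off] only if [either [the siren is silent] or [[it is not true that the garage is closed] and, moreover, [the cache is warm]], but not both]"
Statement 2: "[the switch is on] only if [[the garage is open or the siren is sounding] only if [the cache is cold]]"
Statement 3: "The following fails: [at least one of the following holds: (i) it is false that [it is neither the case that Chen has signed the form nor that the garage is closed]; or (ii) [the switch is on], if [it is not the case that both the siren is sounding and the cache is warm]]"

2

Statement 1: This is not S -> (not U xor (not R and Q)).

not S = not False = True
not U = not True = False
not R = not False = True
not R and Q = True and True = True
not U xor (not R and Q) = False xor True = True
not S -> (not U xor (not R and Q)) = True -> True = True
So Statement 1 is true.

Statement 2: In symbols: S -> ((not R or U) -> not Q)

not R = not False = True
not R or U = True or True = True
not Q = not True = False
(not R or U) -> not Q = True -> False = False
S -> ((not R or U) -> not Q) = False -> False = True
Hence Statement 2 is true.

Statement 3: Parsed as not (not (P nor R) or ((U nand Q) -> S))

P nor R = False nor False = True
not (P nor R) = not True = False
U nand Q = True nand True = False
(U nand Q) -> S = False -> False = True
not (P nor R) or ((U nand Q) -> S) = False or True = True
not (not (P nor R) or ((U nand Q) -> S)) = not True = False
So Statement 3 is false.

Count: 2.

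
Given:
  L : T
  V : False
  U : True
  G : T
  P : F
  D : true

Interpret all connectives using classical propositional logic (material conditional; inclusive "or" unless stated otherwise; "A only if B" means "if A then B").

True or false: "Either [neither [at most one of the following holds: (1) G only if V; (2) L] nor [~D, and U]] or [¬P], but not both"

True.

This is (((G -> V) nand L) nor (not D and U)) xor not P.

G -> V = True -> False = False
(G -> V) nand L = False nand True = True
not D = not True = False
not D and U = False and True = False
((G -> V) nand L) nor (not D and U) = True nor False = False
not P = not False = True
(((G -> V) nand L) nor (not D and U)) xor not P = False xor True = True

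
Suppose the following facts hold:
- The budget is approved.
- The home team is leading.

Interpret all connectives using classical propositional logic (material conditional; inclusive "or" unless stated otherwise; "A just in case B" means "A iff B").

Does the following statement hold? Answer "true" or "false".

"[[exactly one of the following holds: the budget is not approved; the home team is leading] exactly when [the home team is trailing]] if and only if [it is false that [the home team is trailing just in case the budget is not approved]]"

True.

Let S = "the budget is approved" (T), K = "the home team is leading" (T).
In symbols: ((~S xor K) <-> ~K) <-> ~(~K <-> ~S)

~S = ~T = F
~S xor K = F xor T = T
~K = ~T = F
(~S xor K) <-> ~K = T <-> F = F
~K = ~T = F
~S = ~T = F
~K <-> ~S = F <-> F = T
~(~K <-> ~S) = ~T = F
((~S xor K) <-> ~K) <-> ~(~K <-> ~S) = F <-> F = T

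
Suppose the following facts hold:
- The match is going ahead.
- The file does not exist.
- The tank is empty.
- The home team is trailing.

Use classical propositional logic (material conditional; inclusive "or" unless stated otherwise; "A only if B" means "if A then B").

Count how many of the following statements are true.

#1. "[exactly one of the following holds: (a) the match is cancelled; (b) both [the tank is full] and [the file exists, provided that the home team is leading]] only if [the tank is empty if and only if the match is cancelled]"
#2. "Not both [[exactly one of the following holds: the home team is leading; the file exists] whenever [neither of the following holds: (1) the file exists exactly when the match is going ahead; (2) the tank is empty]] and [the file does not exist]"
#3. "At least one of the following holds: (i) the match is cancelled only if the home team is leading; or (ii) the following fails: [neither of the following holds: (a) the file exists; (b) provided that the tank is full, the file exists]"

Let L = "the match is cancelled" (F), S = "the tank is full" (F), H = "the home team is leading" (F), W = "the file exists" (F).

#1: Parsed as (L ⊕ (S ∧ (H → W))) → (¬S ↔ L)

H → W = F → F = T
S ∧ (H → W) = F ∧ T = F
L ⊕ (S ∧ (H → W)) = F ⊕ F = F
¬S = ¬F = T
¬S ↔ L = T ↔ F = F
(L ⊕ (S ∧ (H → W))) → (¬S ↔ L) = F → F = T
Hence #1 is true.

#2: This is (((W ↔ ¬L) ↓ ¬S) → (H ⊕ W)) ↑ ¬W.

¬L = ¬F = T
W ↔ ¬L = F ↔ T = F
¬S = ¬F = T
(W ↔ ¬L) ↓ ¬S = F ↓ T = F
H ⊕ W = F ⊕ F = F
((W ↔ ¬L) ↓ ¬S) → (H ⊕ W) = F → F = T
¬W = ¬F = T
(((W ↔ ¬L) ↓ ¬S) → (H ⊕ W)) ↑ ¬W = T ↑ T = F
So #2 is false.

#3: In symbols: (L → H) ∨ ¬(W ↓ (S → W))

L → H = F → F = T
S → W = F → F = T
W ↓ (S → W) = F ↓ T = F
¬(W ↓ (S → W)) = ¬F = T
(L → H) ∨ ¬(W ↓ (S → W)) = T ∨ T = T
Hence #3 is true.

2 of the 3 statements are true.

2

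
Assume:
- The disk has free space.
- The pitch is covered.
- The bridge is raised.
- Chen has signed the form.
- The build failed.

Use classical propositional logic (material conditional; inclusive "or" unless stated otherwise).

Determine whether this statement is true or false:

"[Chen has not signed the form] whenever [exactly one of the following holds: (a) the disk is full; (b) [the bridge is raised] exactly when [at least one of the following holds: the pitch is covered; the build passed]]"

False

Let D = "the disk is full" (F), L = "the bridge is raised" (T), G = "the pitch is covered" (T), Q = "the build passed" (F), P = "Chen has signed the form" (T).
This is (D xor (L <-> (G | Q))) -> ~P.

G | Q = T | F = T
L <-> (G | Q) = T <-> T = T
D xor (L <-> (G | Q)) = F xor T = T
~P = ~T = F
(D xor (L <-> (G | Q))) -> ~P = T -> F = F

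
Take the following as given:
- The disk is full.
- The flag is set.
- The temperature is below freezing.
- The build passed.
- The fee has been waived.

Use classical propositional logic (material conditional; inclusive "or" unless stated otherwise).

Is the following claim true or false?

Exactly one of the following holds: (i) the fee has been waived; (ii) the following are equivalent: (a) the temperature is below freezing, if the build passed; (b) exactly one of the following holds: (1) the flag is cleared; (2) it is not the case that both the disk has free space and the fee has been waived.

false

Let R = "the fee has been waived" (T), D = "the build passed" (T), G = "the temperature is below freezing" (T), U = "the flag is set" (T), M = "the disk is full" (T).
In symbols: R xor ((D -> G) <-> (~U xor (~M nand R)))

D -> G = T -> T = T
~U = ~T = F
~M = ~T = F
~M nand R = F nand T = T
~U xor (~M nand R) = F xor T = T
(D -> G) <-> (~U xor (~M nand R)) = T <-> T = T
R xor ((D -> G) <-> (~U xor (~M nand R))) = T xor T = F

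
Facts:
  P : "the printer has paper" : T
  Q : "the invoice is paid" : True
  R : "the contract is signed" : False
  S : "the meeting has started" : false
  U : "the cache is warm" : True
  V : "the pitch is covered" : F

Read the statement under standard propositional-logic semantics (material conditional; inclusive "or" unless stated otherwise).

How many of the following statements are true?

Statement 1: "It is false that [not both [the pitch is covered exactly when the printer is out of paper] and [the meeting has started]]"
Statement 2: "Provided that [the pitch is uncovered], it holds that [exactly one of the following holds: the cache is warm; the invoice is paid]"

0

Statement 1: Parsed as ¬((V ↔ ¬P) ↑ S)

¬P = ¬T = F
V ↔ ¬P = F ↔ F = T
(V ↔ ¬P) ↑ S = T ↑ F = T
¬((V ↔ ¬P) ↑ S) = ¬T = F
So Statement 1 is false.

Statement 2: This is ¬V → (U ⊕ Q).

¬V = ¬F = T
U ⊕ Q = T ⊕ T = F
¬V → (U ⊕ Q) = T → F = F
So Statement 2 is false.

True statements: 0 (none).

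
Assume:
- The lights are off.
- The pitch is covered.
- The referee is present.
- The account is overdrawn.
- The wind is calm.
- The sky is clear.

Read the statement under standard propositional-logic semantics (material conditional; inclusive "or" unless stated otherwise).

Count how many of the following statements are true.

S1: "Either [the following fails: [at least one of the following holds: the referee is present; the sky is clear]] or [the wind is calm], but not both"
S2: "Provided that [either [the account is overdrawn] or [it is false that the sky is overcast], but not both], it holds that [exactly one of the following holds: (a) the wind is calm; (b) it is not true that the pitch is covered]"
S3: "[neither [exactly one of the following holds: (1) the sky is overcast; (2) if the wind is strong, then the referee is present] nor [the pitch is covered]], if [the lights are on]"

3

Let R = "the referee is present" (True), V = "the sky is overcast" (False), U = "the wind is strong" (False), S = "the account is overdrawn" (True), Q = "the pitch is covered" (True), P = "the lights are on" (False).

S1: Parsed as not (R or not V) xor not U

not V = not False = True
R or not V = True or True = True
not (R or not V) = not True = False
not U = not False = True
not (R or not V) xor not U = False xor True = True
Hence S1 is true.

S2: Formalization: (S xor not V) -> (not U xor not Q)

not V = not False = True
S xor not V = True xor True = False
not U = not False = True
not Q = not True = False
not U xor not Q = True xor False = True
(S xor not V) -> (not U xor not Q) = False -> True = True
Thus S2 is true.

S3: Formalization: P -> ((V xor (U -> R)) nor Q)

U -> R = False -> True = True
V xor (U -> R) = False xor True = True
(V xor (U -> R)) nor Q = True nor True = False
P -> ((V xor (U -> R)) nor Q) = False -> False = True
Hence S3 is true.

3 of the 3 statements are true (S1, S2, S3).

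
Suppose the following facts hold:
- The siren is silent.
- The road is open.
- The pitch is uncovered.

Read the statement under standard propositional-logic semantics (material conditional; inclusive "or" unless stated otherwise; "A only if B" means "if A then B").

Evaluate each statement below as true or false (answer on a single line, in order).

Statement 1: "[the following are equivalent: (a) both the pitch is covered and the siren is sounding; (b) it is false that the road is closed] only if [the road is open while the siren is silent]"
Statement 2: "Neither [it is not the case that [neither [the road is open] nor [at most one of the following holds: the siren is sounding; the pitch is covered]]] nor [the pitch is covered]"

Statement 1 T, Statement 2 F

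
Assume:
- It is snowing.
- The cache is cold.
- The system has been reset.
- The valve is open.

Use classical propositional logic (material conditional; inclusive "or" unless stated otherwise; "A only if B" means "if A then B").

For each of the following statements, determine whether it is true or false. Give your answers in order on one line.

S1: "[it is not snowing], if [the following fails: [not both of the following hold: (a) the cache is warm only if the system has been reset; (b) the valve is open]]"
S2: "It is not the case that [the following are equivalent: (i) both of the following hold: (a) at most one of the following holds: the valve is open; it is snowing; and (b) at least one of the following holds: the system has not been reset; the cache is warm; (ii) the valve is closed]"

S1 F / S2 F

Let Q = "the cache is warm" (False), R = "the system has been reset" (True), S = "the valve is open" (True), P = "it is snowing" (True).

S1: Formalization: not ((Q -> R) nand S) -> not P

Q -> R = False -> True = True
(Q -> R) nand S = True nand True = False
not ((Q -> R) nand S) = not False = True
not P = not True = False
not ((Q -> R) nand S) -> not P = True -> False = False
Hence S1 is false.

S2: In symbols: not (((S nand P) and (not R or Q)) iff not S)

S nand P = True nand True = False
not R = not True = False
not R or Q = False or False = False
(S nand P) and (not R or Q) = False and False = False
not S = not True = False
((S nand P) and (not R or Q)) iff not S = False iff False = True
not (((S nand P) and (not R or Q)) iff not S) = not True = False
So S2 is false.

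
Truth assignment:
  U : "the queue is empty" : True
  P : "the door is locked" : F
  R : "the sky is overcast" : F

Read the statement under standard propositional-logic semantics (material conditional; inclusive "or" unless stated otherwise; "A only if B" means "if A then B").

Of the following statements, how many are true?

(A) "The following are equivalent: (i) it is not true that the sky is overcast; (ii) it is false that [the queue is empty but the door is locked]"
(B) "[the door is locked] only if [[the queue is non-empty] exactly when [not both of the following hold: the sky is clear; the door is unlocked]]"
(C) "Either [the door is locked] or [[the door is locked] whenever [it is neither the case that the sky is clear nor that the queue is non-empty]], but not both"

3

(A): Formalization: not R iff not (U and P)

not R = not False = True
U and P = True and False = False
not (U and P) = not False = True
not R iff not (U and P) = True iff True = True
So (A) is true.

(B): Formalization: P -> (not U iff (not R nand not P))

not U = not True = False
not R = not False = True
not P = not False = True
not R nand not P = True nand True = False
not U iff (not R nand not P) = False iff False = True
P -> (not U iff (not R nand not P)) = False -> True = True
Hence (B) is true.

(C): This is P xor ((not R nor not U) -> P).

not R = not False = True
not U = not True = False
not R nor not U = True nor False = False
(not R nor not U) -> P = False -> False = True
P xor ((not R nor not U) -> P) = False xor True = True
Thus (C) is true.

Count: 3.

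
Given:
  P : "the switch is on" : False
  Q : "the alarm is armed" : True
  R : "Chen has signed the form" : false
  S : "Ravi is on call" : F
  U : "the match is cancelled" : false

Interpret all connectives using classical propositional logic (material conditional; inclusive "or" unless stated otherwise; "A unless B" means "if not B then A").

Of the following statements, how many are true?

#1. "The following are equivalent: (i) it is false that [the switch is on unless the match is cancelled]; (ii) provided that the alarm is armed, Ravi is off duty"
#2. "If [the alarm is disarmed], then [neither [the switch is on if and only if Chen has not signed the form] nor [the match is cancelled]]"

2

#1: This is not (P or U) iff (Q -> not S).

P or U = False or False = False
not (P or U) = not False = True
not S = not False = True
Q -> not S = True -> True = True
not (P or U) iff (Q -> not S) = True iff True = True
Thus #1 is true.

#2: This is not Q -> ((P iff not R) nor U).

not Q = not True = False
not R = not False = True
P iff not R = False iff True = False
(P iff not R) nor U = False nor False = True
not Q -> ((P iff not R) nor U) = False -> True = True
Hence #2 is true.

True statements: 2 (#1, #2).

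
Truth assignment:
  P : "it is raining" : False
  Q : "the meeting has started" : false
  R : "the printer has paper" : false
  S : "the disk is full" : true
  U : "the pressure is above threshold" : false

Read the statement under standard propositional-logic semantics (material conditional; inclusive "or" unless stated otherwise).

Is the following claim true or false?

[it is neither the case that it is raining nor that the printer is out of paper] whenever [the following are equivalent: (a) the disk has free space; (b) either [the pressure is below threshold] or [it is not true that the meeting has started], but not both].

The statement is false.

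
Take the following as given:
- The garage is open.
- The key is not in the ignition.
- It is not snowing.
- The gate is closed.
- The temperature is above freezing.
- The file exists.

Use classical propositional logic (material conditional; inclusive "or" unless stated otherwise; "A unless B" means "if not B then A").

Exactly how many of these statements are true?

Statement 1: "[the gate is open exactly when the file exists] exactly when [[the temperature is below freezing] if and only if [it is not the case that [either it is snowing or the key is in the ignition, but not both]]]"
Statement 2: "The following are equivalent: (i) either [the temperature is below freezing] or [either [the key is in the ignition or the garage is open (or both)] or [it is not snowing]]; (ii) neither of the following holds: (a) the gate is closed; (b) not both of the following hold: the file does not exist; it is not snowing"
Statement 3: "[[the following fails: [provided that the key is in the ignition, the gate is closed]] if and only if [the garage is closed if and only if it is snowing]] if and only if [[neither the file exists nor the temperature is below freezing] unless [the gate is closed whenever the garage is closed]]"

Let S = "the gate is open" (F), V = "the file exists" (T), U = "the temperature is below freezing" (F), R = "it is snowing" (F), Q = "the key is in the ignition" (F), P = "the garage is closed" (F).

Statement 1: In symbols: (S ↔ V) ↔ (U ↔ ¬(R ⊕ Q))

S ↔ V = F ↔ T = F
R ⊕ Q = F ⊕ F = F
¬(R ⊕ Q) = ¬F = T
U ↔ ¬(R ⊕ Q) = F ↔ T = F
(S ↔ V) ↔ (U ↔ ¬(R ⊕ Q)) = F ↔ F = T
Thus Statement 1 is true.

Statement 2: In symbols: (U ∨ ((Q ∨ ¬P) ∨ ¬R)) ↔ (¬S ↓ (¬V ↑ ¬R))

¬P = ¬F = T
Q ∨ ¬P = F ∨ T = T
¬R = ¬F = T
(Q ∨ ¬P) ∨ ¬R = T ∨ T = T
U ∨ ((Q ∨ ¬P) ∨ ¬R) = F ∨ T = T
¬S = ¬F = T
¬V = ¬T = F
¬R = ¬F = T
¬V ↑ ¬R = F ↑ T = T
¬S ↓ (¬V ↑ ¬R) = T ↓ T = F
(U ∨ ((Q ∨ ¬P) ∨ ¬R)) ↔ (¬S ↓ (¬V ↑ ¬R)) = T ↔ F = F
Hence Statement 2 is false.

Statement 3: Formalization: (¬(Q → ¬S) ↔ (P ↔ R)) ↔ ((V ↓ U) ∨ (P → ¬S))

¬S = ¬F = T
Q → ¬S = F → T = T
¬(Q → ¬S) = ¬T = F
P ↔ R = F ↔ F = T
¬(Q → ¬S) ↔ (P ↔ R) = F ↔ T = F
V ↓ U = T ↓ F = F
¬S = ¬F = T
P → ¬S = F → T = T
(V ↓ U) ∨ (P → ¬S) = F ∨ T = T
(¬(Q → ¬S) ↔ (P ↔ R)) ↔ ((V ↓ U) ∨ (P → ¬S)) = F ↔ T = F
Hence Statement 3 is false.

Count: 1.

1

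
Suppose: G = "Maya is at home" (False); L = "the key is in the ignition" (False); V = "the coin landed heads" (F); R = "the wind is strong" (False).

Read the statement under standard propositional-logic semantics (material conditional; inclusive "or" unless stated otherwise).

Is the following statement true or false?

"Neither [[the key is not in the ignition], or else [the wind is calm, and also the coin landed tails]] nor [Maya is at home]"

False

Values: L=F, R=F, V=F, G=F.
This is (¬L ∨ (¬R ∧ ¬V)) ↓ G.

¬L = ¬F = T
¬R = ¬F = T
¬V = ¬F = T
¬R ∧ ¬V = T ∧ T = T
¬L ∨ (¬R ∧ ¬V) = T ∨ T = T
(¬L ∨ (¬R ∧ ¬V)) ↓ G = T ↓ F = F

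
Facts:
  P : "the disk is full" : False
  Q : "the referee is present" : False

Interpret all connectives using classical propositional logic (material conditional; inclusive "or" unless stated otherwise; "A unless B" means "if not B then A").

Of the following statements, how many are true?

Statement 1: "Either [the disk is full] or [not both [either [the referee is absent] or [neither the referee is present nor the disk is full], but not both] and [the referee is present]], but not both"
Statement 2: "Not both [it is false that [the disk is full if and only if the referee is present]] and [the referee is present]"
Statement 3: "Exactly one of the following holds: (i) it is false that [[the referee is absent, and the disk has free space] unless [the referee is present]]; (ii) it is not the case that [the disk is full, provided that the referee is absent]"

3

Statement 1: In symbols: P xor ((not Q xor (Q nor P)) nand Q)

not Q = not False = True
Q nor P = False nor False = True
not Q xor (Q nor P) = True xor True = False
(not Q xor (Q nor P)) nand Q = False nand False = True
P xor ((not Q xor (Q nor P)) nand Q) = False xor True = True
So Statement 1 is true.

Statement 2: Formalization: not (P iff Q) nand Q

P iff Q = False iff False = True
not (P iff Q) = not True = False
not (P iff Q) nand Q = False nand False = True
Thus Statement 2 is true.

Statement 3: In symbols: not ((not Q and not P) or Q) xor not (not Q -> P)

not Q = not False = True
not P = not False = True
not Q and not P = True and True = True
(not Q and not P) or Q = True or False = True
not ((not Q and not P) or Q) = not True = False
not Q = not False = True
not Q -> P = True -> False = False
not (not Q -> P) = not False = True
not ((not Q and not P) or Q) xor not (not Q -> P) = False xor True = True
Thus Statement 3 is true.

True statements: 3.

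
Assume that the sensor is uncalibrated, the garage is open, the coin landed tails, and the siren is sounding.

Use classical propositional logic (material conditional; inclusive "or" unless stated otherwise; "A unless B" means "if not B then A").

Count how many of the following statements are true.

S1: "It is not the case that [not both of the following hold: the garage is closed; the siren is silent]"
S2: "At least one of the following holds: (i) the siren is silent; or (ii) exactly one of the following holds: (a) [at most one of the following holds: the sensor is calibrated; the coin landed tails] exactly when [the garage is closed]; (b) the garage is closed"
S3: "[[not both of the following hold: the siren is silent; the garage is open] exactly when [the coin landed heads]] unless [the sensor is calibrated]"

0

Let Q = "the garage is closed" (F), S = "the siren is sounding" (T), P = "the sensor is calibrated" (F), R = "the coin landed heads" (F).

S1: Parsed as ~(Q nand ~S)

~S = ~T = F
Q nand ~S = F nand F = T
~(Q nand ~S) = ~T = F
Thus S1 is false.

S2: Parsed as ~S | (((P nand ~R) <-> Q) xor Q)

~S = ~T = F
~R = ~F = T
P nand ~R = F nand T = T
(P nand ~R) <-> Q = T <-> F = F
((P nand ~R) <-> Q) xor Q = F xor F = F
~S | (((P nand ~R) <-> Q) xor Q) = F | F = F
Hence S2 is false.

S3: This is ((~S nand ~Q) <-> R) | P.

~S = ~T = F
~Q = ~F = T
~S nand ~Q = F nand T = T
(~S nand ~Q) <-> R = T <-> F = F
((~S nand ~Q) <-> R) | P = F | F = F
Thus S3 is false.

True statements: 0 (none).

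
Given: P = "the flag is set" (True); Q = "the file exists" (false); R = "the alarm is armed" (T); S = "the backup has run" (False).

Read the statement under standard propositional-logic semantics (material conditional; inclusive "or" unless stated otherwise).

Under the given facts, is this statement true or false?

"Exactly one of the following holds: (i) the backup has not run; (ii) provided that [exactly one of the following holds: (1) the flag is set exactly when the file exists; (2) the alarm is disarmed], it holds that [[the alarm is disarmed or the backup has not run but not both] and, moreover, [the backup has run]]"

In symbols: ¬S ⊕ (((P ↔ Q) ⊕ ¬R) → ((¬R ⊕ ¬S) ∧ S))

¬S = ¬F = T
P ↔ Q = T ↔ F = F
¬R = ¬T = F
(P ↔ Q) ⊕ ¬R = F ⊕ F = F
¬R = ¬T = F
¬S = ¬F = T
¬R ⊕ ¬S = F ⊕ T = T
(¬R ⊕ ¬S) ∧ S = T ∧ F = F
((P ↔ Q) ⊕ ¬R) → ((¬R ⊕ ¬S) ∧ S) = F → F = T
¬S ⊕ (((P ↔ Q) ⊕ ¬R) → ((¬R ⊕ ¬S) ∧ S)) = T ⊕ T = F

false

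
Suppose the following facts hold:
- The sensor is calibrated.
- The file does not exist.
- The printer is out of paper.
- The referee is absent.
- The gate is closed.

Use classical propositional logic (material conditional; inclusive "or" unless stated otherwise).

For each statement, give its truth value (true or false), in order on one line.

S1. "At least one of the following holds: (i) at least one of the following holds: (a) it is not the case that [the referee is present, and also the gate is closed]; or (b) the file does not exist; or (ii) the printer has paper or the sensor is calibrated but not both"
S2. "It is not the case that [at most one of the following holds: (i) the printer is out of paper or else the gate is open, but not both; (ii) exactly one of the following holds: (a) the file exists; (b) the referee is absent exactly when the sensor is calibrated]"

Let S = "the referee is present" (F), U = "the gate is open" (F), Q = "the file exists" (F), R = "the printer has paper" (F), P = "the sensor is calibrated" (T).

S1: Formalization: (¬(S ∧ ¬U) ∨ ¬Q) ∨ (R ⊕ P)

¬U = ¬F = T
S ∧ ¬U = F ∧ T = F
¬(S ∧ ¬U) = ¬F = T
¬Q = ¬F = T
¬(S ∧ ¬U) ∨ ¬Q = T ∨ T = T
R ⊕ P = F ⊕ T = T
(¬(S ∧ ¬U) ∨ ¬Q) ∨ (R ⊕ P) = T ∨ T = T
So S1 is true.

S2: Formalization: ¬((¬R ⊕ U) ↑ (Q ⊕ (¬S ↔ P)))

¬R = ¬F = T
¬R ⊕ U = T ⊕ F = T
¬S = ¬F = T
¬S ↔ P = T ↔ T = T
Q ⊕ (¬S ↔ P) = F ⊕ T = T
(¬R ⊕ U) ↑ (Q ⊕ (¬S ↔ P)) = T ↑ T = F
¬((¬R ⊕ U) ↑ (Q ⊕ (¬S ↔ P))) = ¬F = T
Thus S2 is true.

S1 True, S2 True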